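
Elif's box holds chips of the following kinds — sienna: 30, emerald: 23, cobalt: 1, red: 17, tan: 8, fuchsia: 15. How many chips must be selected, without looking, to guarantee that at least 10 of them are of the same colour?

An adversary could hand out at most 9 chips per colour (cobalt, tan run out sooner): 9 + 9 + 1 + 9 + 8 + 9 = 45 chips and still no colour has 10.
By pigeonhole, one more chip lands in a colour already at 9, so 46 draws are enough and 45 are not.

46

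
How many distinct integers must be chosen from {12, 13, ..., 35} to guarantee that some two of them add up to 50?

A set avoiding the sum 50 can contain at most one of each pair {x, 50−x}, plus the 4 elements whose complement lies outside the range or equal to its own complement.
The integers 12, …, 25 (14 of them) are such a set: any two sum to at least 12+13 = 25 and at most 24+25 = 49 < 50.
By the pigeonhole principle, any 15th integer completes one of the 10 pairs, so 15 choices force a sum of 50.

15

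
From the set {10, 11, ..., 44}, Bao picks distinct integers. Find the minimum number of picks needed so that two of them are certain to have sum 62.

Group the elements by complementary pair {x, 62−x}: {18,44}, {19,43}, {20,42}, …, giving 13 two-element pairs, the single value 31 (it cannot pair with itself since the integers are distinct), and 8 integers whose partner 62−x falls outside [10,44].
By pigeonhole, treating each of those 22 groups as a pigeonhole, one can pick one integer per group — 22 integers — with no two summing to 62.
The 23rd integer lands in an occupied pair, forcing a sum of 62.

23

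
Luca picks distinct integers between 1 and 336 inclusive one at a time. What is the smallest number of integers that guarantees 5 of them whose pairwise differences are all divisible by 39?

Integers whose pairwise differences are multiples of 39 are exactly those sharing a remainder mod 39. The 39 residue classes mod 39 are the pigeonholes.
With 156 integers one could put 4 in each residue class and have no class reach 5.
The 157th integer pushes some class to 5, so 39·4 + 1 = 157.

157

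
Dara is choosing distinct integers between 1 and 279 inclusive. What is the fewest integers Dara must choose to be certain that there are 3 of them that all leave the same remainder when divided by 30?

61

By the pigeonhole principle, the 30 residue classes mod 30 are the pigeonholes.
With 60 integers one could put 2 in each residue class and have no class reach 3.
The 61st integer pushes some class to 3, so 30·2 + 1 = 61.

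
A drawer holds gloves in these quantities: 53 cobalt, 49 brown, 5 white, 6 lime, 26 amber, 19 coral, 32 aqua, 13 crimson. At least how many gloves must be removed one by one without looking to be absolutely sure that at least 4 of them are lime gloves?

201

In the worst case for collecting lime gloves, every non-lime glove comes out first.
There are 53 + 49 + 5 + 26 + 19 + 32 + 13 = 197 non-lime gloves altogether.
After those, each further glove must be lime, so 197 + 4 = 201 draws guarantee 4 lime gloves.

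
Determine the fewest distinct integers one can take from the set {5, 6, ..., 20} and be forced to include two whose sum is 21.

11

Two chosen integers sum to 21 exactly when both halves of some pair {x, 21−x} with 5 ≤ x ≤ 21−x ≤ 16 are chosen — 6 such pairs.
The remaining 4 elements (those with no distinct partner in range) can never complete a 21-sum, so the worst case takes all of them and one from each pair: 4 + 6 = 10.
By the pigeonhole principle, the 11th integer has to be the second member of some pair, so 10 + 1 = 11.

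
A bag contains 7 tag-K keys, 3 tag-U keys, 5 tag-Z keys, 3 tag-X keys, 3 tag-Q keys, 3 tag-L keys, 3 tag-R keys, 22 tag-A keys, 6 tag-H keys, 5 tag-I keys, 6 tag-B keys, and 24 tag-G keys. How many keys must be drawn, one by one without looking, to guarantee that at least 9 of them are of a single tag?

61

An adversary could hand out at most 8 keys per tag (10 tags run out sooner): 7 + 3 + 5 + 3 + 3 + 3 + 3 + 8 + 6 + 5 + 6 + 8 = 60 keys and still no tag has 9.
Pigeonhole: one more key lands in a tag already at 8, so 61 draws are enough and 60 are not.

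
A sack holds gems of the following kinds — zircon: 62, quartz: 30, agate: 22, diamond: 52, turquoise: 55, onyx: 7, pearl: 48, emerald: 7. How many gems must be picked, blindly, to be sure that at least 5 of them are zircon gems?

In the worst case for collecting zircon gems, every non-zircon gem comes out first.
There are 30 + 22 + 52 + 55 + 7 + 48 + 7 = 221 non-zircon gems altogether.
After those, each further gem must be zircon, so 221 + 5 = 226 draws guarantee 5 zircon gems.

226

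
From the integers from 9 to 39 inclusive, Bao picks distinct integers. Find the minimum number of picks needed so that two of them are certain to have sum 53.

19

Two chosen integers sum to 53 exactly when both halves of some pair {x, 53−x} with 14 ≤ x ≤ 53−x ≤ 39 are chosen — 13 such pairs.
The remaining 5 elements (those with no distinct partner in range) can never complete a 53-sum, so the worst case takes all of them and one from each pair: 5 + 13 = 18.
The 19th integer has to be the second member of some pair, so 18 + 1 = 19.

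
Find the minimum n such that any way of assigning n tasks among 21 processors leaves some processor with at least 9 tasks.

169

With 168 tasks one could put exactly 8 in each of the 21 processors, and no processor would reach 9.
One more task must land in a processor that already has 8, giving it 9.
So 21 × 8 + 1 = 169 tasks are required.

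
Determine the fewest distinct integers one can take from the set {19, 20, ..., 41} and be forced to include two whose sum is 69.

17

A set avoiding the sum 69 can contain at most one of each pair {x, 69−x}, plus the 9 elements whose complement lies outside the range.
The integers 19, …, 34 (16 of them) are such a set: any two sum to at least 19+20 = 39 and at most 33+34 = 67 < 69.
Any 17th integer completes one of the 7 pairs, so 17 choices force a sum of 69.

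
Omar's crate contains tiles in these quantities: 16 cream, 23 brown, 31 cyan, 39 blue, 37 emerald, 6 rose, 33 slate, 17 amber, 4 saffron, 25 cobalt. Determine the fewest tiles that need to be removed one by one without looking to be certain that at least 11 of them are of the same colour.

The 10 colours are the holes; the tiles drawn are the pigeons.
To avoid 11 of any one colour, the worst case takes at most 10 of each colour, or every tile of a colour that has fewer than 10.
That gives 10 + 10 + 10 + 10 + 10 + 6 + 10 + 10 + 4 + 10 = 90 tiles with no colour reaching 11.
The next tile forces some colour to 11, so 90 + 1 = 91.

91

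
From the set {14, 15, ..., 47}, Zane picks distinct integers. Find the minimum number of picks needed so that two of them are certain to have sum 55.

21

Two chosen integers sum to 55 exactly when both halves of some pair {x, 55−x} with 14 ≤ x ≤ 55−x ≤ 41 are chosen — 14 such pairs.
The remaining 6 elements (those with no distinct partner in range) can never complete a 55-sum, so the worst case takes all of them and one from each pair: 6 + 14 = 20.
By the pigeonhole principle, the 21st integer has to be the second member of some pair, so 20 + 1 = 21.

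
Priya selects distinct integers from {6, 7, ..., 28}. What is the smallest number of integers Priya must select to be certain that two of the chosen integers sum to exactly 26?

17

Two chosen integers sum to 26 exactly when both halves of some pair {x, 26−x} with 6 ≤ x ≤ 26−x ≤ 20 are chosen — 7 such pairs.
The remaining 9 elements (those with no distinct partner in range) can never complete a 26-sum, so the worst case takes all of them and one from each pair: 9 + 7 = 16.
Pigeonhole: the 17th integer has to be the second member of some pair, so 16 + 1 = 17.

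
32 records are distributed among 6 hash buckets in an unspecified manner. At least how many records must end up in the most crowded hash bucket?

Pigeonhole: the 6 hash buckets are the holes and the 32 records are the pigeons.
If every hash bucket held at most 5 records, the total would be at most 6 × 5 = 30, which is less than 32.
So some hash bucket holds at least ⌈32/6⌉ = 6 records.

6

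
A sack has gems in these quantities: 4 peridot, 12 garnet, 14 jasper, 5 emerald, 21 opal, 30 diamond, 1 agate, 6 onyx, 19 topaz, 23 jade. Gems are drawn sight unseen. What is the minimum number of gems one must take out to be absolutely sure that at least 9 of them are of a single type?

65

By the pigeonhole principle, the 10 types are the holes; the gems drawn are the pigeons.
To avoid 9 of any one type, the worst case takes at most 8 of each type, or every gem of a type that has fewer than 8.
That gives 4 + 8 + 8 + 5 + 8 + 8 + 1 + 6 + 8 + 8 = 64 gems with no type reaching 9.
The next gem forces some type to 9, so 64 + 1 = 65.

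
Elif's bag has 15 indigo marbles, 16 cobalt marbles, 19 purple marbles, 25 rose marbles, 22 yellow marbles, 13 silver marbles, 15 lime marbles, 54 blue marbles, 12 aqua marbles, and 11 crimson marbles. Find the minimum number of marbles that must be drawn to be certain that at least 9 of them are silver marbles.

In the worst case for collecting silver marbles, every non-silver marble comes out first.
There are 15 + 16 + 19 + 25 + 22 + 15 + 54 + 12 + 11 = 189 non-silver marbles altogether.
After those, each further marble must be silver, so 189 + 9 = 198 draws guarantee 9 silver marbles.

198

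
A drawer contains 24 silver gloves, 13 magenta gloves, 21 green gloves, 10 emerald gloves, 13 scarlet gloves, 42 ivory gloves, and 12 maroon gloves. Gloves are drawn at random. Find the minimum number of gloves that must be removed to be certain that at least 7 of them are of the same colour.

By pigeonhole, the 7 colours are the holes; the gloves drawn are the pigeons.
To avoid 7 of any one colour, the worst case takes at most 6 of each colour.
That gives 6 + 6 + 6 + 6 + 6 + 6 + 6 = 42 gloves with no colour reaching 7.
The next glove forces some colour to 7, so 42 + 1 = 43.

43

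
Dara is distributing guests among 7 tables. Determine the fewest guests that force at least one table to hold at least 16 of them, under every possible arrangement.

106

With 105 guests one could put exactly 15 in each of the 7 tables, and no table would reach 16.
One more guest must land in a table that already has 15, giving it 16.
So 7 × 15 + 1 = 106 guests are required.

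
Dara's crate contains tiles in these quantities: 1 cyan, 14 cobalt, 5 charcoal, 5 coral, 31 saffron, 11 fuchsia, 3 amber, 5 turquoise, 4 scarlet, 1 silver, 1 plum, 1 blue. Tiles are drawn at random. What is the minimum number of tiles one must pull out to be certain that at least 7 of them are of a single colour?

45

By the pigeonhole principle, the 12 colours are the holes; the tiles drawn are the pigeons.
To avoid 7 of any one colour, the worst case takes at most 6 of each colour, or every tile of a colour that has fewer than 6.
That gives 1 + 6 + 5 + 5 + 6 + 6 + 3 + 5 + 4 + 1 + 1 + 1 = 44 tiles with no colour reaching 7.
The next tile forces some colour to 7, so 44 + 1 = 45.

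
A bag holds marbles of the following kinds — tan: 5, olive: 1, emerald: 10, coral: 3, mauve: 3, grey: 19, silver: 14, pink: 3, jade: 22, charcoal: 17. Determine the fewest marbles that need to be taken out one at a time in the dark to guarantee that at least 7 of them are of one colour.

Put each drawn marble into a box by colour. The largest draw with every box below 7 takes min(count, 6) from each colour; colours with fewer than 6 contribute all they have.
Σ min(cᵢ, 6) = 5 + 1 + 6 + 3 + 3 + 6 + 6 + 3 + 6 + 6 = 45.
Draw number 45 + 1 = 46 must push one box to 7.

46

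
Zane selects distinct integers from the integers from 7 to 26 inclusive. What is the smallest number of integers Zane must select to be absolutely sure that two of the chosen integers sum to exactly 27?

14

A set avoiding the sum 27 can contain at most one of each pair {x, 27−x}, plus the 6 elements whose complement lies outside the range.
The integers 14, …, 26 (13 of them) are such a set: any two sum to at least 14+15 = 29 > 27.
Pigeonhole: any 14th integer completes one of the 7 pairs, so 14 choices force a sum of 27.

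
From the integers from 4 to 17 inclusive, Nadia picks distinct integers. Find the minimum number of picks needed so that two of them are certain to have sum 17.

10

Group the elements by complementary pair {x, 17−x}: {4,13}, {5,12}, {6,11}, …, giving 5 two-element pairs and 4 integers whose partner 17−x falls outside [4,17].
Treating each of those 9 groups as a pigeonhole, one can pick one integer per group — 9 integers — with no two summing to 17.
The 10th integer lands in an occupied pair, forcing a sum of 17.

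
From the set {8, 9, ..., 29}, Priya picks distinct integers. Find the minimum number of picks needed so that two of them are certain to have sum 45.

16

A set avoiding the sum 45 can contain at most one of each pair {x, 45−x}, plus the 8 elements whose complement lies outside the range.
The integers 8, …, 22 (15 of them) are such a set: any two sum to at least 8+9 = 17 and at most 21+22 = 43 < 45.
Any 16th integer completes one of the 7 pairs, so 16 choices force a sum of 45.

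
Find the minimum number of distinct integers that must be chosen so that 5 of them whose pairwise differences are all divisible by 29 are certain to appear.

117

Integers whose pairwise differences are multiples of 29 are exactly those sharing a remainder mod 29. Pigeonhole: the 29 residue classes mod 29 are the pigeonholes.
With 116 integers one could put 4 in each residue class and have no class reach 5.
The 117th integer pushes some class to 5, so 29·4 + 1 = 117.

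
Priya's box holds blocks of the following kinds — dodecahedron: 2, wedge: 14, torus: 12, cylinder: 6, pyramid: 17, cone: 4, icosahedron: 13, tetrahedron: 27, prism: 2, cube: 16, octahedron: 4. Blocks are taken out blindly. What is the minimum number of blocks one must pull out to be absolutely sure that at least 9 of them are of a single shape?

67

An adversary could hand out at most 8 blocks per shape (5 shapes run out sooner): 2 + 8 + 8 + 6 + 8 + 4 + 8 + 8 + 2 + 8 + 4 = 66 blocks and still no shape has 9.
By pigeonhole, one more block lands in a shape already at 8, so 67 draws are enough and 66 are not.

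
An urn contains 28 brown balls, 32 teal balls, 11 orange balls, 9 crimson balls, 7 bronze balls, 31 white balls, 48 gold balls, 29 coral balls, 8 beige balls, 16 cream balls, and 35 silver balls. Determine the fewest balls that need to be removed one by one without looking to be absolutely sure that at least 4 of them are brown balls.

In the worst case for collecting brown balls, every non-brown ball comes out first.
There are 32 + 11 + 9 + 7 + 31 + 48 + 29 + 8 + 16 + 35 = 226 non-brown balls altogether.
After those, each further ball must be brown, so 226 + 4 = 230 draws guarantee 4 brown balls.

230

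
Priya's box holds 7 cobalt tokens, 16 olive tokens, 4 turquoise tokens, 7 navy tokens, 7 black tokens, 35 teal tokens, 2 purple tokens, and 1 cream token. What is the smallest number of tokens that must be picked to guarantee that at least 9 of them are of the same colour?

45

The 8 colours are the holes; the tokens drawn are the pigeons.
To avoid 9 of any one colour, the worst case takes at most 8 of each colour, or every token of a colour that has fewer than 8.
That gives 7 + 8 + 4 + 7 + 7 + 8 + 2 + 1 = 44 tokens with no colour reaching 9.
The next token forces some colour to 9, so 44 + 1 = 45.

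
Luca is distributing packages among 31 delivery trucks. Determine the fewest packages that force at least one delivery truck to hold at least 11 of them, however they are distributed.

With 310 packages one could put exactly 10 in each of the 31 delivery trucks, and no delivery truck would reach 11.
One more package must land in a delivery truck that already has 10, giving it 11.
So 31 × 10 + 1 = 311 packages are required.

311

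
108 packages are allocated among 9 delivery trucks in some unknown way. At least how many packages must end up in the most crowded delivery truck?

By pigeonhole, the 9 delivery trucks are the holes and the 108 packages are the pigeons.
If every delivery truck held at most 11 packages, the total would be at most 9 × 11 = 99, which is less than 108.
So some delivery truck holds at least ⌈108/9⌉ = 12 packages.

12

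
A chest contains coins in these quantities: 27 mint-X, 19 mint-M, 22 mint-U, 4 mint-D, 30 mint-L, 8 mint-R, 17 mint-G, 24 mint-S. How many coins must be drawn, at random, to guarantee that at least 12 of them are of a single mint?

79

Pigeonhole: the 8 mints are the holes; the coins drawn are the pigeons.
To avoid 12 of any one mint, the worst case takes at most 11 of each mint, or every coin of a mint that has fewer than 11.
That gives 11 + 11 + 11 + 4 + 11 + 8 + 11 + 11 = 78 coins with no mint reaching 12.
The next coin forces some mint to 12, so 78 + 1 = 79.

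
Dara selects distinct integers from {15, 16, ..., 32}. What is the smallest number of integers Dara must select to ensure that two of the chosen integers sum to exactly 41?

13

A set avoiding the sum 41 can contain at most one of each pair {x, 41−x}, plus the 6 elements whose complement lies outside the range.
The integers 21, …, 32 (12 of them) are such a set: any two sum to at least 21+22 = 43 > 41.
By pigeonhole, any 13th integer completes one of the 6 pairs, so 13 choices force a sum of 41.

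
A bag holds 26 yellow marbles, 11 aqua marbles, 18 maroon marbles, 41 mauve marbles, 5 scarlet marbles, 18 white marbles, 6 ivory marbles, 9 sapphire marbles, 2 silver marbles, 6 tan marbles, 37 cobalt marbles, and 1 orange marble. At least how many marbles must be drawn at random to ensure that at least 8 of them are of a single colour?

Put each drawn marble into a box by colour. The largest draw with every box below 8 takes min(count, 7) from each colour; colours with fewer than 7 contribute all they have.
Σ min(cᵢ, 7) = 7 + 7 + 7 + 7 + 5 + 7 + 6 + 7 + 2 + 6 + 7 + 1 = 69.
Draw number 69 + 1 = 70 must push one box to 8.

70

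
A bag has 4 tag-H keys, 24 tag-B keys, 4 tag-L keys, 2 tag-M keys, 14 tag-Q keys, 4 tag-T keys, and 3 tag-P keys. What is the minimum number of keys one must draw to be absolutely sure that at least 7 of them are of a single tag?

Put each drawn key into a box by tag. The largest draw with every box below 7 takes min(count, 6) from each tag; tags with fewer than 6 contribute all they have.
Σ min(cᵢ, 6) = 4 + 6 + 4 + 2 + 6 + 4 + 3 = 29.
Draw number 29 + 1 = 30 must push one box to 7.

30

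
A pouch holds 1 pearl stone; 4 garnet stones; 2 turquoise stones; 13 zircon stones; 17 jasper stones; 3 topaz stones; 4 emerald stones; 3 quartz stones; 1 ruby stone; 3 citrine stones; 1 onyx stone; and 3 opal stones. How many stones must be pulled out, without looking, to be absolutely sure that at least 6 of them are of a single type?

36

By pigeonhole, put each drawn stone into a box by type. The largest draw with every box below 6 takes min(count, 5) from each type; types with fewer than 5 contribute all they have.
Σ min(cᵢ, 5) = 1 + 4 + 2 + 5 + 5 + 3 + 4 + 3 + 1 + 3 + 1 + 3 = 35.
Draw number 35 + 1 = 36 must push one box to 6.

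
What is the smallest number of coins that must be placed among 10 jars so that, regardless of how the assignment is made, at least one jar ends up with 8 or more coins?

71

With 70 coins one could put exactly 7 in each of the 10 jars, and no jar would reach 8.
One more coin must land in a jar that already has 7, giving it 8.
So 10 × 7 + 1 = 71 coins are required.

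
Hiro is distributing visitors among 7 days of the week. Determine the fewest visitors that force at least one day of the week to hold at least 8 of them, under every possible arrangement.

With 49 visitors one could put exactly 7 in each of the 7 days of the week, and no day of the week would reach 8.
One more visitor must land in a day of the week that already has 7, giving it 8.
So 7 × 7 + 1 = 50 visitors are required.

50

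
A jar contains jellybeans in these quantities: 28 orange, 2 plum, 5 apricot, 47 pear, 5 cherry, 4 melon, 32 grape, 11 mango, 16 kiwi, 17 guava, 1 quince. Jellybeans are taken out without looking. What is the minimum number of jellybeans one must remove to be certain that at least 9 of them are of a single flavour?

An adversary could hand out at most 8 jellybeans per flavour (5 flavours run out sooner): 8 + 2 + 5 + 8 + 5 + 4 + 8 + 8 + 8 + 8 + 1 = 65 jellybeans and still no flavour has 9.
By the pigeonhole principle, one more jellybean lands in a flavour already at 8, so 66 draws are enough and 65 are not.

66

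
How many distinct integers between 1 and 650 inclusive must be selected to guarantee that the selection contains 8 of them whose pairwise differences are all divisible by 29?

Integers whose pairwise differences are multiples of 29 are exactly those sharing a remainder mod 29. The 29 residue classes mod 29 are the pigeonholes.
With 203 integers one could put 7 in each residue class and have no class reach 8.
The 204th integer pushes some class to 8, so 29·7 + 1 = 204.

204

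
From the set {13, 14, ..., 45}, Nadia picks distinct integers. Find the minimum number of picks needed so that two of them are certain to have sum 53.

A set avoiding the sum 53 can contain at most one of each pair {x, 53−x}, plus the 5 elements whose complement lies outside the range.
The integers 27, …, 45 (19 of them) are such a set: any two sum to at least 27+28 = 55 > 53.
Any 20th integer completes one of the 14 pairs, so 20 choices force a sum of 53.

20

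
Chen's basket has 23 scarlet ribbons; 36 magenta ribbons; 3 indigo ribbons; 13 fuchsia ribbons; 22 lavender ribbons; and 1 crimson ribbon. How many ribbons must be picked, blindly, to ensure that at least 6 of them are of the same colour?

An adversary could hand out at most 5 ribbons per colour (indigo, crimson run out sooner): 5 + 5 + 3 + 5 + 5 + 1 = 24 ribbons and still no colour has 6.
By the pigeonhole principle, one more ribbon lands in a colour already at 5, so 25 draws are enough and 24 are not.

25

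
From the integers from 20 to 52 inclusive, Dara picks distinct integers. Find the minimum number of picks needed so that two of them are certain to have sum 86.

25

Group the elements by complementary pair {x, 86−x}: {34,52}, {35,51}, {36,50}, …, giving 9 two-element pairs; the single value 43 (it cannot pair with itself since the integers are distinct); and 14 integers whose partner 86−x falls outside [20,52].
Pigeonhole: treating each of those 24 groups as a pigeonhole, one can pick one integer per group — 24 integers — with no two summing to 86.
The 25th integer lands in an occupied pair, forcing a sum of 86.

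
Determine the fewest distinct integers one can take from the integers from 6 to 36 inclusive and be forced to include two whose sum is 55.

23

Group the elements by complementary pair {x, 55−x}: {19,36}, {20,35}, {21,34}, …, giving 9 two-element pairs and 13 integers whose partner 55−x falls outside [6,36].
Treating each of those 22 groups as a pigeonhole, one can pick one integer per group — 22 integers — with no two summing to 55.
The 23rd integer lands in an occupied pair, forcing a sum of 55.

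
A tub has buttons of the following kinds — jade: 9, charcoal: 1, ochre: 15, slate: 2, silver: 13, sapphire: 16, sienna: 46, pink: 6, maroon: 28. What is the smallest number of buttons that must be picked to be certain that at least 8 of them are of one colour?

An adversary could hand out at most 7 buttons per colour (charcoal, slate, pink run out sooner): 7 + 1 + 7 + 2 + 7 + 7 + 7 + 6 + 7 = 51 buttons and still no colour has 8.
One more button lands in a colour already at 7, so 52 draws are enough and 51 are not.

52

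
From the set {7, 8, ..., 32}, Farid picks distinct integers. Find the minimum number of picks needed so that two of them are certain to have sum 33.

Group the elements by complementary pair {x, 33−x}: {7,26}, {8,25}, {9,24}, …, giving 10 two-element pairs and 6 integers whose partner 33−x falls outside [7,32].
By the pigeonhole principle, treating each of those 16 groups as a pigeonhole, one can pick one integer per group — 16 integers — with no two summing to 33.
The 17th integer lands in an occupied pair, forcing a sum of 33.

17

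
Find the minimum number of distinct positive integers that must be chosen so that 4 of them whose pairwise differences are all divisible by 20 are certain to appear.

61

Integers whose pairwise differences are multiples of 20 are exactly those sharing a remainder mod 20. The 20 residue classes mod 20 are the pigeonholes.
With 60 integers one could put 3 in each residue class and have no class reach 4.
The 61st integer pushes some class to 4, so 20·3 + 1 = 61.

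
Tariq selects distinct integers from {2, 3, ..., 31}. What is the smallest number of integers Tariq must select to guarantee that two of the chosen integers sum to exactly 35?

17

Two chosen integers sum to 35 exactly when both halves of some pair {x, 35−x} with 4 ≤ x ≤ 35−x ≤ 31 are chosen — 14 such pairs.
The remaining 2 elements (those with no distinct partner in range) can never complete a 35-sum, so the worst case takes all of them and one from each pair: 2 + 14 = 16.
Pigeonhole: the 17th integer has to be the second member of some pair, so 16 + 1 = 17.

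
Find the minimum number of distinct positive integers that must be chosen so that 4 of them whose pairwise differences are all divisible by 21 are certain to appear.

Integers whose pairwise differences are multiples of 21 are exactly those sharing a remainder mod 21. Pigeonhole: the 21 residue classes mod 21 are the pigeonholes.
With 63 integers one could put 3 in each residue class and have no class reach 4.
The 64th integer pushes some class to 4, so 21·3 + 1 = 64.

64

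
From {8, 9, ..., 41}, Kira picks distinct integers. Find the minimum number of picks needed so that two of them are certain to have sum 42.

Group the elements by complementary pair {x, 42−x}: {8,34}, {9,33}, {10,32}, …, giving 13 two-element pairs, the single value 21 (it cannot pair with itself since the integers are distinct), and 7 integers whose partner 42−x falls outside [8,41].
By pigeonhole, treating each of those 21 groups as a pigeonhole, one can pick one integer per group — 21 integers — with no two summing to 42.
The 22nd integer lands in an occupied pair, forcing a sum of 42.

22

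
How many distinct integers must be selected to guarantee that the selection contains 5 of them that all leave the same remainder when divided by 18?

The 18 residue classes mod 18 are the pigeonholes.
With 72 integers one could put 4 in each residue class and have no class reach 5.
The 73rd integer pushes some class to 5, so 18·4 + 1 = 73.

73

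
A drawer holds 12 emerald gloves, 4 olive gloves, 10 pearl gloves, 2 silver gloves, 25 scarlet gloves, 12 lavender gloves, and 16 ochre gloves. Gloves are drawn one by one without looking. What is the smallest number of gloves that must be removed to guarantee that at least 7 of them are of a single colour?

37

The 7 colours are the holes; the gloves drawn are the pigeons.
To avoid 7 of any one colour, the worst case takes at most 6 of each colour, or every glove of a colour that has fewer than 6.
That gives 6 + 4 + 6 + 2 + 6 + 6 + 6 = 36 gloves with no colour reaching 7.
The next glove forces some colour to 7, so 36 + 1 = 37.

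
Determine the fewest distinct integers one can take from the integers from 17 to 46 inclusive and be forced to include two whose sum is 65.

Group the elements by complementary pair {x, 65−x}: {19,46}, {20,45}, {21,44}, …, giving 14 two-element pairs and 2 integers whose partner 65−x falls outside [17,46].
By pigeonhole, treating each of those 16 groups as a pigeonhole, one can pick one integer per group — 16 integers — with no two summing to 65.
The 17th integer lands in an occupied pair, forcing a sum of 65.

17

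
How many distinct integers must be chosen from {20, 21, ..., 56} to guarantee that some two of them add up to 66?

Two chosen integers sum to 66 exactly when both halves of some pair {x, 66−x} with 20 ≤ x ≤ 66−x ≤ 46 are chosen — 13 such pairs.
The remaining 11 elements (those with no distinct partner in range) can never complete a 66-sum, so the worst case takes all of them and one from each pair: 11 + 13 = 24.
The 25th integer has to be the second member of some pair, so 24 + 1 = 25.

25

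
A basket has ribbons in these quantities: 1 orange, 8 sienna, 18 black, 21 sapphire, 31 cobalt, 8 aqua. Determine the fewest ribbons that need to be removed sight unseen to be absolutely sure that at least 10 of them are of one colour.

Put each drawn ribbon into a box by colour. The largest draw with every box below 10 takes min(count, 9) from each colour; colours with fewer than 9 contribute all they have.
Σ min(cᵢ, 9) = 1 + 8 + 9 + 9 + 9 + 8 = 44.
Draw number 44 + 1 = 45 must push one box to 10.

45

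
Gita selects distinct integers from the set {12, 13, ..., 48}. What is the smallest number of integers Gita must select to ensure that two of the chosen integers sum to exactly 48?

26

Group the elements by complementary pair {x, 48−x}: {12,36}, {13,35}, {14,34}, …, giving 12 two-element pairs; the single value 24 (it cannot pair with itself since the integers are distinct); and 12 integers whose partner 48−x falls outside [12,48].
Treating each of those 25 groups as a pigeonhole, one can pick one integer per group — 25 integers — with no two summing to 48.
The 26th integer lands in an occupied pair, forcing a sum of 48.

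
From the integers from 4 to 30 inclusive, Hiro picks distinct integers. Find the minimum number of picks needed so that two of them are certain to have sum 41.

18

Group the elements by complementary pair {x, 41−x}: {11,30}, {12,29}, {13,28}, …, giving 10 two-element pairs and 7 integers whose partner 41−x falls outside [4,30].
Treating each of those 17 groups as a pigeonhole, one can pick one integer per group — 17 integers — with no two summing to 41.
The 18th integer lands in an occupied pair, forcing a sum of 41.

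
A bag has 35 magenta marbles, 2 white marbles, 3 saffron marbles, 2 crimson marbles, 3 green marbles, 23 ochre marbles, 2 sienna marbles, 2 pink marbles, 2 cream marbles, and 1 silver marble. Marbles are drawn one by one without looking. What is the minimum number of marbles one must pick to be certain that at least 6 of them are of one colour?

28

By pigeonhole, put each drawn marble into a box by colour. The largest draw with every box below 6 takes min(count, 5) from each colour; colours with fewer than 5 contribute all they have.
Σ min(cᵢ, 5) = 5 + 2 + 3 + 2 + 3 + 5 + 2 + 2 + 2 + 1 = 27.
Draw number 27 + 1 = 28 must push one box to 6.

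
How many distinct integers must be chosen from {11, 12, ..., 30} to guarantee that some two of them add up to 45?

13

Two chosen integers sum to 45 exactly when both halves of some pair {x, 45−x} with 15 ≤ x ≤ 45−x ≤ 30 are chosen — 8 such pairs.
The remaining 4 elements (those with no distinct partner in range) can never complete a 45-sum, so the worst case takes all of them and one from each pair: 4 + 8 = 12.
By the pigeonhole principle, the 13th integer has to be the second member of some pair, so 12 + 1 = 13.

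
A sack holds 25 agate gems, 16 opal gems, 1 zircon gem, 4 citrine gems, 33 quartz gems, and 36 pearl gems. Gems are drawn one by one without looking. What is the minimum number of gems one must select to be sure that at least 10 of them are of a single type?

42

The 6 types are the holes; the gems drawn are the pigeons.
To avoid 10 of any one type, the worst case takes at most 9 of each type, or every gem of a type that has fewer than 9.
That gives 9 + 9 + 1 + 4 + 9 + 9 = 41 gems with no type reaching 10.
The next gem forces some type to 10, so 41 + 1 = 42.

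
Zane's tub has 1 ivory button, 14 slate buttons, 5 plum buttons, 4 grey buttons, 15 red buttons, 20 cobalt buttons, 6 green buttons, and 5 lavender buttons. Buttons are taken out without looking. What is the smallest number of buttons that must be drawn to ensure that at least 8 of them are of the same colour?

43

The 8 colours are the holes; the buttons drawn are the pigeons.
To avoid 8 of any one colour, the worst case takes at most 7 of each colour, or every button of a colour that has fewer than 7.
That gives 1 + 7 + 5 + 4 + 7 + 7 + 6 + 5 = 42 buttons with no colour reaching 8.
The next button forces some colour to 8, so 42 + 1 = 43.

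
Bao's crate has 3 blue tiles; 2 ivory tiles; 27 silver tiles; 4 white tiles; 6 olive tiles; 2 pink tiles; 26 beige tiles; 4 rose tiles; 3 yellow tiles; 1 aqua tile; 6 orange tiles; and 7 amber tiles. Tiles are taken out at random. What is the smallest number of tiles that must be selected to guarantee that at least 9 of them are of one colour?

55

By pigeonhole, put each drawn tile into a box by colour. The largest draw with every box below 9 takes min(count, 8) from each colour; colours with fewer than 8 contribute all they have.
Σ min(cᵢ, 8) = 3 + 2 + 8 + 4 + 6 + 2 + 8 + 4 + 3 + 1 + 6 + 7 = 54.
Draw number 54 + 1 = 55 must push one box to 9.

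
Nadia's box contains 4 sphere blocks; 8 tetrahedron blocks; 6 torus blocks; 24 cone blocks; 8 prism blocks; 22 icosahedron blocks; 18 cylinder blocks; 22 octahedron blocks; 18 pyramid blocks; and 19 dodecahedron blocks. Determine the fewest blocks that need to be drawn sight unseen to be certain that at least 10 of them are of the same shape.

The 10 shapes are the holes; the blocks drawn are the pigeons.
To avoid 10 of any one shape, the worst case takes at most 9 of each shape, or every block of a shape that has fewer than 9.
That gives 4 + 8 + 6 + 9 + 8 + 9 + 9 + 9 + 9 + 9 = 80 blocks with no shape reaching 10.
The next block forces some shape to 10, so 80 + 1 = 81.

81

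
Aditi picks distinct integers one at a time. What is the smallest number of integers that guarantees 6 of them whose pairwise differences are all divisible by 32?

Integers whose pairwise differences are multiples of 32 are exactly those sharing a remainder mod 32. By the pigeonhole principle, the 32 residue classes mod 32 are the pigeonholes.
With 160 integers one could put 5 in each residue class and have no class reach 6.
The 161st integer pushes some class to 6, so 32·5 + 1 = 161.

161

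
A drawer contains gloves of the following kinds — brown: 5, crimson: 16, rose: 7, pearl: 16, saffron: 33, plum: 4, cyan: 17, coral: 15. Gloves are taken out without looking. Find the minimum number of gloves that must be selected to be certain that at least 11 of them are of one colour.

An adversary could hand out at most 10 gloves per colour (brown, rose, plum run out sooner): 5 + 10 + 7 + 10 + 10 + 4 + 10 + 10 = 66 gloves and still no colour has 11.
By pigeonhole, one more glove lands in a colour already at 10, so 67 draws are enough and 66 are not.

67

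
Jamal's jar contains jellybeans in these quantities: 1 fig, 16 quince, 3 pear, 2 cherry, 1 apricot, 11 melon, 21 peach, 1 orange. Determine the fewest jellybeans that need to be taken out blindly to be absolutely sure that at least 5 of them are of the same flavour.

An adversary could hand out at most 4 jellybeans per flavour (5 flavours run out sooner): 1 + 4 + 3 + 2 + 1 + 4 + 4 + 1 = 20 jellybeans and still no flavour has 5.
By the pigeonhole principle, one more jellybean lands in a flavour already at 4, so 21 draws are enough and 20 are not.

21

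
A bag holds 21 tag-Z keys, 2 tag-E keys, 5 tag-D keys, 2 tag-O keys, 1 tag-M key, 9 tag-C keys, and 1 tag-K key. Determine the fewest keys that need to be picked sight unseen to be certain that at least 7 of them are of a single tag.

24

Pigeonhole: the 7 tags are the holes; the keys drawn are the pigeons.
To avoid 7 of any one tag, the worst case takes at most 6 of each tag, or every key of a tag that has fewer than 6.
That gives 6 + 2 + 5 + 2 + 1 + 6 + 1 = 23 keys with no tag reaching 7.
The next key forces some tag to 7, so 23 + 1 = 24.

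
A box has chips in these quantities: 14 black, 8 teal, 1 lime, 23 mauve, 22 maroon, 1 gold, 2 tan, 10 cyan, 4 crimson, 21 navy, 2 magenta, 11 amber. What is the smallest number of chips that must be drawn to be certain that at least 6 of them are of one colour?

46

Put each drawn chip into a box by colour. The largest draw with every box below 6 takes min(count, 5) from each colour; colours with fewer than 5 contribute all they have.
Σ min(cᵢ, 5) = 5 + 5 + 1 + 5 + 5 + 1 + 2 + 5 + 4 + 5 + 2 + 5 = 45.
Draw number 45 + 1 = 46 must push one box to 6.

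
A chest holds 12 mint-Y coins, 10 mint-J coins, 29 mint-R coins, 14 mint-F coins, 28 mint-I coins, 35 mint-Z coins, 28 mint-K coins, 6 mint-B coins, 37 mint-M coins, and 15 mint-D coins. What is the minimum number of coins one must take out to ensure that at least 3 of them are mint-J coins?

207

In the worst case for collecting mint-J coins, every non-mint-J coin comes out first.
There are 12 + 29 + 14 + 28 + 35 + 28 + 6 + 37 + 15 = 204 non-mint-J coins altogether.
After those, each further coin must be mint-J, so 204 + 3 = 207 draws guarantee 3 mint-J coins.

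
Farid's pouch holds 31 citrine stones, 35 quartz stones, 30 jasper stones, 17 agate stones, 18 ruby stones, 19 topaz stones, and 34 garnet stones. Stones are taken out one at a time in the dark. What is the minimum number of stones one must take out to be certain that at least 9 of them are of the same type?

57

By the pigeonhole principle, put each drawn stone into a box by type. The largest draw with every box below 9 takes min(count, 8) from each type.
Σ min(cᵢ, 8) = 8 + 8 + 8 + 8 + 8 + 8 + 8 = 56.
Draw number 56 + 1 = 57 must push one box to 9.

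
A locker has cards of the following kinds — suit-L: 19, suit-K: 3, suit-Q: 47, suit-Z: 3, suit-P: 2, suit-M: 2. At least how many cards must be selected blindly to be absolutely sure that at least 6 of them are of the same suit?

21

An adversary could hand out at most 5 cards per suit (4 suits run out sooner): 5 + 3 + 5 + 3 + 2 + 2 = 20 cards and still no suit has 6.
By pigeonhole, one more card lands in a suit already at 5, so 21 draws are enough and 20 are not.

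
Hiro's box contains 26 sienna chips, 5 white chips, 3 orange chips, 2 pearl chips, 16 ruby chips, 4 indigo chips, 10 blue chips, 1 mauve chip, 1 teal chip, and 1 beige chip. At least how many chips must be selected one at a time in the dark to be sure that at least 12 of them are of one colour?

The 10 colours are the holes; the chips drawn are the pigeons.
To avoid 12 of any one colour, the worst case takes at most 11 of each colour, or every chip of a colour that has fewer than 11.
That gives 11 + 5 + 3 + 2 + 11 + 4 + 10 + 1 + 1 + 1 = 49 chips with no colour reaching 12.
The next chip forces some colour to 12, so 49 + 1 = 50.

50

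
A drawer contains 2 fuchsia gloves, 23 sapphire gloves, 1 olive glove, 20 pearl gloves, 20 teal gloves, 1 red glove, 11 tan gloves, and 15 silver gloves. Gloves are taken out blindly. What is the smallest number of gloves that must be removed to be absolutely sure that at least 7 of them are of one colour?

By the pigeonhole principle, put each drawn glove into a box by colour. The largest draw with every box below 7 takes min(count, 6) from each colour; colours with fewer than 6 contribute all they have.
Σ min(cᵢ, 6) = 2 + 6 + 1 + 6 + 6 + 1 + 6 + 6 = 34.
Draw number 34 + 1 = 35 must push one box to 7.

35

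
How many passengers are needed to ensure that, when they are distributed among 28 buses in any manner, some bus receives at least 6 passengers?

With 140 passengers one could put exactly 5 in each of the 28 buses, and no bus would reach 6.
By pigeonhole, one more passenger must land in a bus that already has 5, giving it 6.
So 28 × 5 + 1 = 141 passengers are required.

141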